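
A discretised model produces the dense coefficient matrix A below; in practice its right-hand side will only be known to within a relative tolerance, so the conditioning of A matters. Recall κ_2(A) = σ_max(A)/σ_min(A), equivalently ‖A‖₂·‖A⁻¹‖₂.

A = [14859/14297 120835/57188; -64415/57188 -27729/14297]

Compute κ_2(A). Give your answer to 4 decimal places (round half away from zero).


29.0000

M = AᵀA = [9134281/3888784 1064700/243049; 1064700/243049 31989841/3888784]. tr(M)=71149/6728, det(M)=28561/215296
eigenvalues of AᵀA: λ = (tr ± √(tr²−4·det))/2 = 169/16, 169/13456
κ_2(A) = √(λ_max/λ_min) = √((169/16) / (169/13456)) = 29.0000


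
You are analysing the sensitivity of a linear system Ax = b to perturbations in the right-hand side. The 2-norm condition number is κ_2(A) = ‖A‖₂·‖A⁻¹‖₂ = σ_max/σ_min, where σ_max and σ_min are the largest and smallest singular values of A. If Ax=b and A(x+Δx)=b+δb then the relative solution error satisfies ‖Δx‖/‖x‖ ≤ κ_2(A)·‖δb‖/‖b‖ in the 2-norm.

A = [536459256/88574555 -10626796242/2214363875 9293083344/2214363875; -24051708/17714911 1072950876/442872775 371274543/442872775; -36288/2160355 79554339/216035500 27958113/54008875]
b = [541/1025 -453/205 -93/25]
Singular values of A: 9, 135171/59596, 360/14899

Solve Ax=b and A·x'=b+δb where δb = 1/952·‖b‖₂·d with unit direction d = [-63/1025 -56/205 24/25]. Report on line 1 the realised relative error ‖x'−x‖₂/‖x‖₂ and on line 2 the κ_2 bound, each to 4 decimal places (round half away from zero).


0.0015
0.3913

from the listed singular values, σ₁ = 9, σ_n = 360/14899
κ = σ_max/σ_min = 9/(360/14899) = 372.4750
κ_2(A)·‖δb‖/‖b‖ = 0.3913
solve Ax = b  →  x = [89.9844 67.6432 -52.3857]
2-norm of b is 4.3589; of x, 124.1654
δb = ε·‖b‖·d = [-0.0003 -0.0013 0.0044]; solving A·Δx = δb gives ‖Δx‖ = 0.1895
realised ‖Δx‖/‖x‖ = 0.0015
tightness: 0.0015 against a bound of 0.3913 (unrounded ratio ≈ 0.0039)


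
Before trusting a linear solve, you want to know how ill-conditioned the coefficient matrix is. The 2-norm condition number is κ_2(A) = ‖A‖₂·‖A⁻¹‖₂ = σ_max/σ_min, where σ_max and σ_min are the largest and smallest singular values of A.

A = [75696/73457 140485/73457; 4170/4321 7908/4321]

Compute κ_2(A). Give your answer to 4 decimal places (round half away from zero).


AᵀA = [12788676/6416089 23976600/6416089; 23976600/6416089 44957281/6416089]; tr = 199813/22201, det = 36/22201
λ_max, λ_min = (199813/22201 ± √39922038025/492884401)/2 = 9, 4/22201
σ_max=√9=3, σ_min=√(4/22201)=(2/149) → κ = 223.5000

223.5000


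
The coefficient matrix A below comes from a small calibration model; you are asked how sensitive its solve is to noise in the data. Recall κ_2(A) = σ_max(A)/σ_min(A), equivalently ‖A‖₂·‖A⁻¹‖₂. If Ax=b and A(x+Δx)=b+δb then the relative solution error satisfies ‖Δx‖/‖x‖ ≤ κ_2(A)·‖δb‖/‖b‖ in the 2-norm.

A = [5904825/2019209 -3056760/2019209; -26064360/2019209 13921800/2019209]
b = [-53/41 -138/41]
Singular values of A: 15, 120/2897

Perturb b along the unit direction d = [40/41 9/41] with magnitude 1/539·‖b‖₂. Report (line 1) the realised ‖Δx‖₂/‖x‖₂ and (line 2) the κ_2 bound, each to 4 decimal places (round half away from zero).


0.0033
0.6718

from the listed singular values, σ₁ = 15, σ_n = 120/2897
κ = σ_max/σ_min = 15/(120/2897) = 362.1250
worst-case relative error ≤ 362.1250 × 1/539 = 0.6718
solve Ax = b  →  x = [-22.5451 -42.6971]
‖b‖₂ = 3.6056 and ‖x‖₂ = 48.2837
re-solving with b+δb shifts x by Δx of norm 0.1615
realised ‖Δx‖/‖x‖ = 0.0033
so the bound overstates the realised error by a factor of ≈ 200.8725 (computed from the unrounded values)


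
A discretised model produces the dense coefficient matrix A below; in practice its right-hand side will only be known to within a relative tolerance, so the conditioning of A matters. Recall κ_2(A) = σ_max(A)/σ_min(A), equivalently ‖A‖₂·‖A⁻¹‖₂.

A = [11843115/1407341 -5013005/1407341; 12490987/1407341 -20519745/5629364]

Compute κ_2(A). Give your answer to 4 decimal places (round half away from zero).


186.6500

AᵀA = [352299796834/2355063841 -587146548015/9420255364; -587146548015/9420255364 978767468425/37681021456]; tr = 39145350401/222964624, det = 197262025/222964624
eigenvalues of AᵀA: λ = (tr ± √(tr²−4·det))/2 = 2809/16, 70225/13935289
so κ_2 = √((2809/16) / (70225/13935289)) = 186.6500


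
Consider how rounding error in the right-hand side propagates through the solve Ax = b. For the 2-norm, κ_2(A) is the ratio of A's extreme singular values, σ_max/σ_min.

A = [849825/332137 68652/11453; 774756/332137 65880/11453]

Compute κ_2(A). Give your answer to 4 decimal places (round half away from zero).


form AᵀA = [1572472521/131171209 3771831420/131171209; 3771831420/131171209 9053271504/131171209] with trace 62874225/776161 and determinant 419904/776161
λ_max, λ_min = (62874225/776161 ± √3951864516916449/602425897921)/2 = 81, 5184/776161
σ_max=√81=9, σ_min=√(5184/776161)=(72/881) → κ = 110.1250

110.1250


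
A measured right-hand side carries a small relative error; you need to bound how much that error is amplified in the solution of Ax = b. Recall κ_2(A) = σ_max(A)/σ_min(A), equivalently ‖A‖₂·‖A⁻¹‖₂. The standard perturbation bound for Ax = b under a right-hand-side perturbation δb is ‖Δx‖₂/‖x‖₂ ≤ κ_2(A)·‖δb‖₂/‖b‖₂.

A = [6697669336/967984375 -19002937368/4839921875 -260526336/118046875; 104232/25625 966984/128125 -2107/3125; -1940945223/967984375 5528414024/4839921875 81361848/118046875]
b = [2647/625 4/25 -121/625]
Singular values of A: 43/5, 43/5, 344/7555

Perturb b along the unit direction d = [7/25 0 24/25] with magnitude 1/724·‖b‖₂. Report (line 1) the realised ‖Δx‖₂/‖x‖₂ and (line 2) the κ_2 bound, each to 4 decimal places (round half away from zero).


0.0059
0.2609

from the listed singular values, σ₁ = 43/5, σ_n = 344/7555
κ_2(A) = (43/5) / (344/7555) = 188.8750
perturbation bound = 188.8750·1/724 = 0.2609
solve Ax = b  →  x = [6.4095 -1.5613 20.9535]
‖b‖₂ = 4.2426 and ‖x‖₂ = 21.9674
δb = ε·‖b‖·d = [0.0016 0.0000 0.0056]; solving A·Δx = δb gives ‖Δx‖ = 0.1287
relative error = 0.0059
so the bound overstates the realised error by a factor of ≈ 44.5289 (computed from the unrounded values)


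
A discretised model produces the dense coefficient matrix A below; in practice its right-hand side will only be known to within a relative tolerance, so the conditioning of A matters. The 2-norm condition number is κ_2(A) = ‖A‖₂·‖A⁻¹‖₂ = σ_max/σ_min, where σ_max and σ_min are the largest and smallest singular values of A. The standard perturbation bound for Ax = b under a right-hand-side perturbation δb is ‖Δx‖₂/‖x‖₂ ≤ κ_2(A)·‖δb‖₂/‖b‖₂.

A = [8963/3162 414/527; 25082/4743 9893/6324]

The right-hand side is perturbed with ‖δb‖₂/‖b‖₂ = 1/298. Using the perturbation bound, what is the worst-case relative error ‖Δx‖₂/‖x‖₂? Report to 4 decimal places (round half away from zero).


M = AᵀA = [11209153/311364 544859/51894; 544859/51894 424057/138384]. tr(M)=48653125/1245456, det(M)=390625/4981824
char-poly roots: 625/16 and 625/311364
σ_max=√(625/16)=(25/4), σ_min=√(625/311364)=(25/558) → κ = 139.5000
bound on ‖Δx‖/‖x‖: κ·ε = 139.5000·1/298 = 0.4681

0.4681


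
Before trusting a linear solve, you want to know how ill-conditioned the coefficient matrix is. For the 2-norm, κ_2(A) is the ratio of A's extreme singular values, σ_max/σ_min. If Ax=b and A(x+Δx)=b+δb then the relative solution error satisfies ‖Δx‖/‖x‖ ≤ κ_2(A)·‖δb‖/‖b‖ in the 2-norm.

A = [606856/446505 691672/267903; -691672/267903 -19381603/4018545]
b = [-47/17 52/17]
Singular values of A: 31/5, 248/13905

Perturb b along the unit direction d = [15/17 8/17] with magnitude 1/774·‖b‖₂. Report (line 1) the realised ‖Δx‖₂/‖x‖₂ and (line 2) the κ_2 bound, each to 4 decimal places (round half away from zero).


largest singular value 31/5, smallest 248/13905
κ_2(A) = (31/5) / (248/13905) = 347.6250
κ_2(A)·‖δb‖/‖b‖ = 0.4491
solve Ax = b  →  x = [49.1686 -26.9545]
‖b‖₂ = 4.1231 and ‖x‖₂ = 56.0723
with δb = [0.0047 0.0025], A·Δx = δb → ‖Δx‖ = 0.2987
dividing the unrounded norms, ‖Δx‖/‖x‖ = 0.0053
tightness: 0.0053 against a bound of 0.4491 (unrounded ratio ≈ 0.0119)

0.0053
0.4491


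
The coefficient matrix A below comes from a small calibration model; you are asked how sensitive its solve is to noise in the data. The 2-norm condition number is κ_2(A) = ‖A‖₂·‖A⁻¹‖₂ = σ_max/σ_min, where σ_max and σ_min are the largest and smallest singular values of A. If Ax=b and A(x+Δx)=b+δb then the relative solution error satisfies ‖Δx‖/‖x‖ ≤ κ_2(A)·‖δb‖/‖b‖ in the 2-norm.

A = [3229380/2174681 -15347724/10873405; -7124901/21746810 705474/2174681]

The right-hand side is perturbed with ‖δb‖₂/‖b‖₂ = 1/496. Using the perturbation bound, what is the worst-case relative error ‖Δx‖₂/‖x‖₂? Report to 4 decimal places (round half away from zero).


AᵀA = [650597104521/281334768100 -30979684197/14066738405; -30979684197/14066738405 147528239796/70333692025]; tr = 295055901/66904820, det = 777924/2090775625
solving λ² − 295055901/66904820·λ + 777924/2090775625 = 0 gives λ = 441/100, 7056/83631025
κ_2(A) = √(λ_max/λ_min) = √((441/100) / (7056/83631025)) = 228.6250
κ_2(A)·‖δb‖/‖b‖ = 0.4609

0.4609


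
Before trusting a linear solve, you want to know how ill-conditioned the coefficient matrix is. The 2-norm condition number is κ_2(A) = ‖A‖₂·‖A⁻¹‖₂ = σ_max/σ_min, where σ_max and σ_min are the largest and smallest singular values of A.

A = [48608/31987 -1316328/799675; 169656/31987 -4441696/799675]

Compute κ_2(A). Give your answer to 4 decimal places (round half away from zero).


220.6000

form AᵀA = [31145896000/1023168169 -32701777920/1023168169; -32701777920/1023168169 34338212416/1023168169] with trace 77864576/1216609 and determinant 102400/1216609
eigenvalues of AᵀA: λ = (tr ± √(tr²−4·det))/2 = 64, 1600/1216609
κ_2(A) = √(λ_max/λ_min) = √(64 / (1600/1216609)) = 220.6000


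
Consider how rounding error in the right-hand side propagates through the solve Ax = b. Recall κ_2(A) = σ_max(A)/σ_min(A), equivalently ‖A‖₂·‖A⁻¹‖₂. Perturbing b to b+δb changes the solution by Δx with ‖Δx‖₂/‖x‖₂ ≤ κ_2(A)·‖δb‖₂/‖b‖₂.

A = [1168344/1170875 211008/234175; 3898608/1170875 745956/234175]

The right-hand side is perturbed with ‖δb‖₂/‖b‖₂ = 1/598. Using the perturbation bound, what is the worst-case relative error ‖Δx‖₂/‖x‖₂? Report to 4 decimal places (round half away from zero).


M = AᵀA = [26502675264/2193517225 5047551936/438703445; 5047551936/438703445 961559568/87740689]. tr(M)=60097104/2608225, det(M)=82944/2608225
char-poly roots: 576/25 and 144/104329
κ = σ_max/σ_min = (24/5)/(12/323) = 129.2000
κ_2(A)·‖δb‖/‖b‖ = 0.2161

0.2161


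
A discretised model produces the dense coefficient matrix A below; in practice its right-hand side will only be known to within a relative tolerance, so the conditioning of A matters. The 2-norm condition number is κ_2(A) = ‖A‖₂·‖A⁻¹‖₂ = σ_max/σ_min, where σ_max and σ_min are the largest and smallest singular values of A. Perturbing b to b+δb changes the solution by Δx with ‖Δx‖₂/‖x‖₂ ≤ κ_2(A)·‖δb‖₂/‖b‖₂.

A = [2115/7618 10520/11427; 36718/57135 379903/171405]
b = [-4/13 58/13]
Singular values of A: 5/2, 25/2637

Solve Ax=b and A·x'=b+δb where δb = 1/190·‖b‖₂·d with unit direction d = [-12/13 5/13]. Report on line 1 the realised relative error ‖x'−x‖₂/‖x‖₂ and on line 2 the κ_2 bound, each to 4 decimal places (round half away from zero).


0.0118
1.3879

largest singular value 5/2, smallest 25/2637
condition number: (5/2) ÷ (25/2637) = 263.7000
κ_2(A)·‖δb‖/‖b‖ = 1.3879
solve Ax = b  →  x = [-202.0736 60.6048]
‖b‖₂ = 4.4721 and ‖x‖₂ = 210.9661
re-solving with b+δb shifts x by Δx of norm 2.4827
dividing the unrounded norms, ‖Δx‖/‖x‖ = 0.0118
tightness: 0.0118 against a bound of 1.3879 (unrounded ratio ≈ 0.0085)


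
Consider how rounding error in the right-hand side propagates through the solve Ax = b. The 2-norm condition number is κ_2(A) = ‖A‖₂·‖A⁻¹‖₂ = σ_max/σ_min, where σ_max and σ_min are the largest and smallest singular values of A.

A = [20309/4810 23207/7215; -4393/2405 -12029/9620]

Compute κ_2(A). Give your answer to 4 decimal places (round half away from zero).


M = AᵀA = [2897333/136900 6515693/410700; 6515693/410700 58694137/4928400]. tr(M)=6519925/197136, det(M)=279841/788544
eigenvalues of AᵀA: λ = (tr ± √(tr²−4·det))/2 = 529/16, 529/49284
κ = σ_max/σ_min = (23/4)/(23/222) = 55.5000

55.5000


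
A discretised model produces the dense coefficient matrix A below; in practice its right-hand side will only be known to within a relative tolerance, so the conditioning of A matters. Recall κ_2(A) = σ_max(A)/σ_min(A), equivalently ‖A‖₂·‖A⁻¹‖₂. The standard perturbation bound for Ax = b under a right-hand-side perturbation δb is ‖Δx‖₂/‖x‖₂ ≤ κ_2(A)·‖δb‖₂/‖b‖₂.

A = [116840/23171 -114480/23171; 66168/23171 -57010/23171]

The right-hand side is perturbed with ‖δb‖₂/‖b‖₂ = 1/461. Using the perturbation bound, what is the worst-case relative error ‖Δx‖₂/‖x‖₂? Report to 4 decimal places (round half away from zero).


form AᵀA = [62386816/1857769 -59335920/1857769; -59335920/1857769 56594500/1857769] with trace 141476/2209 and determinant 6400/2209
λ_max, λ_min = (141476/2209 ± √19958908176/4879681)/2 = 64, 100/2209
κ_2(A) = √(λ_max/λ_min) = √(64 / (100/2209)) = 37.6000
perturbation bound = 37.6000·1/461 = 0.0816

0.0816


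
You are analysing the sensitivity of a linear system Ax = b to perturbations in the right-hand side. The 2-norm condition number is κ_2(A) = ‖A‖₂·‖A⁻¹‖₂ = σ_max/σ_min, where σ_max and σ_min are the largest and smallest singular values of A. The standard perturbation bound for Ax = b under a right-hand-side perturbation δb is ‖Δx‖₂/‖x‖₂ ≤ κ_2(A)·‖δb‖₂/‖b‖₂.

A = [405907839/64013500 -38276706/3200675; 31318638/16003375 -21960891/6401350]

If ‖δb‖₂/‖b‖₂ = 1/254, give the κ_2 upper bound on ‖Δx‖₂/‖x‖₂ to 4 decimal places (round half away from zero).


0.4744

form AᵀA = [288727819424721/6556365091600 -13529908325817/163909127290; -13529908325817/163909127290 10148328995769/65563650916] with trace 4510590723189/22686384400 and determinant 9881354025/3629821504
char-poly roots: 19881/100 and 12425625/907455376
so κ_2 = √((19881/100) / (12425625/907455376)) = 120.4960
κ_2(A)·‖δb‖/‖b‖ = 0.4744


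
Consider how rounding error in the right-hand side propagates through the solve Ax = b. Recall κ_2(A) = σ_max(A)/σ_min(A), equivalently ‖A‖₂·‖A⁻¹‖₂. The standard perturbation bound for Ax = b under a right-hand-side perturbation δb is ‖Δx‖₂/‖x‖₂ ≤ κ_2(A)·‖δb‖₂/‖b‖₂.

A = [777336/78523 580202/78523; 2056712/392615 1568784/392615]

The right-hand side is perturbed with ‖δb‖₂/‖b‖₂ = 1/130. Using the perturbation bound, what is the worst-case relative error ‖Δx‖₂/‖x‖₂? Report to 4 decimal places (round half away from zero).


AᵀA = [66907770496/533379025 50179357872/533379025; 50179357872/533379025 37636478404/533379025]; tr = 4181769956/21335161, det = 15366400/21335161
eigenvalues of AᵀA: λ = (tr ± √(tr²−4·det))/2 = 196, 78400/21335161
σ_max=√196=14, σ_min=√(78400/21335161)=(280/4619) → κ = 230.9500
worst-case relative error ≤ 230.9500 × 1/130 = 1.7765

1.7765


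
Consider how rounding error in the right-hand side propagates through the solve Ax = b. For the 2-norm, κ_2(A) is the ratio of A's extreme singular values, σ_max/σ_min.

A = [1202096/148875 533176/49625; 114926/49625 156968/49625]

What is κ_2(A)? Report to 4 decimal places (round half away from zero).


form AᵀA = [500450132/7092405 222415312/2364135; 222415312/2364135 98852992/788045] with trace 278025412/1418481 and determinant 614656/1418481
solving λ² − 278025412/1418481·λ + 614656/1418481 = 0 gives λ = 196, 3136/1418481
σ_max=√196=14, σ_min=√(3136/1418481)=(56/1191) → κ = 297.7500

297.7500


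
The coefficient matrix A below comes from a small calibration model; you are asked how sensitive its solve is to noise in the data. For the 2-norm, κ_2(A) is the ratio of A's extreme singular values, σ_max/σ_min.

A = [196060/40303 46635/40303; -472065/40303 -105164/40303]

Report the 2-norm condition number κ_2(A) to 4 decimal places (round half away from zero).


196.6000

M = AᵀA = [261284887825/1624331809 58787501760/1624331809; 58787501760/1624331809 13234290121/1624331809]. tr(M)=163307066/966289, det(M)=714025/966289
λ_max, λ_min = (163307066/966289 ± √26666437987515456/933714431521)/2 = 169, 4225/966289
σ_max=√169=13, σ_min=√(4225/966289)=(65/983) → κ = 196.6000


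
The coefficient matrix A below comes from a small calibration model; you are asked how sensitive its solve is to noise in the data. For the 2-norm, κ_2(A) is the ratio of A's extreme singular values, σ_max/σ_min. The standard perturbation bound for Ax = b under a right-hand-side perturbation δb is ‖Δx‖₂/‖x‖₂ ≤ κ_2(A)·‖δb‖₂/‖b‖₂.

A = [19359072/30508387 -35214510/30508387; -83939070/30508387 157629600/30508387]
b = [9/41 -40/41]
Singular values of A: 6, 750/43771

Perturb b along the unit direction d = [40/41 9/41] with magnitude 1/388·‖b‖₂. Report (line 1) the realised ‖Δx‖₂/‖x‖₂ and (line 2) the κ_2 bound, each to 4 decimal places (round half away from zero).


σ_max = 6, σ_min = 750/43771
condition number: 6 ÷ (750/43771) = 350.1680
perturbation bound = 350.1680·1/388 = 0.9025
solve Ax = b  →  x = [0.0784 -0.1471]
‖b‖ = 1.0000, ‖x‖ = 0.1667
with δb = [0.0025 0.0006], A·Δx = δb → ‖Δx‖ = 0.1504
dividing the unrounded norms, ‖Δx‖/‖x‖ = 0.9025
so the bound is sharp here: realised error equals the bound

0.9025
0.9025


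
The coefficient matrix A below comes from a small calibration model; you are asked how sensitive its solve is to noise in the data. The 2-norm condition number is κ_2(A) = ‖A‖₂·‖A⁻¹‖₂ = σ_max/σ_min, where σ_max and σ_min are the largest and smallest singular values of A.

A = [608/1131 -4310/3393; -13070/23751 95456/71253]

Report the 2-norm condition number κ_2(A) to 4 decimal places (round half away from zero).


189.0000

AᵀA = [396964/670761 -2857600/2012283; -2857600/2012283 20575396/6036849]; tr = 142888/35721, det = 16/35721
solving λ² − 142888/35721·λ + 16/35721 = 0 gives λ = 4, 4/35721
σ_max=√4=2, σ_min=√(4/35721)=(2/189) → κ = 189.0000


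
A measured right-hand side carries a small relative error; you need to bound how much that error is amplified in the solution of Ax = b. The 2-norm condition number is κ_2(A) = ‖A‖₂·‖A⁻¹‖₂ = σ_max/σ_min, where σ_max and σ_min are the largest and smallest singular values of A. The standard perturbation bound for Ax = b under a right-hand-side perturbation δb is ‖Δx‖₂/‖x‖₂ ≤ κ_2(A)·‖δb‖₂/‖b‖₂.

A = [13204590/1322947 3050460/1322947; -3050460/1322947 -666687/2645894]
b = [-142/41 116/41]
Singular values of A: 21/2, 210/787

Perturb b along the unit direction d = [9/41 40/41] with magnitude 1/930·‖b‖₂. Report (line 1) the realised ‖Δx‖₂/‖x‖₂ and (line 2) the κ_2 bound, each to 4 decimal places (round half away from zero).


σ_max = 21/2, σ_min = 210/787
condition number: (21/2) ÷ (210/787) = 39.3500
κ_2(A)·‖δb‖/‖b‖ = 0.0423
solve Ax = b  →  x = [-2.0170 7.2288]
‖b‖ = 4.4721, ‖x‖ = 7.5049
Δx = A⁻¹·δb where δb = 1/930·4.4721·d; ‖Δx‖ = 0.0180
relative error = 0.0024
so the bound overstates the realised error by a factor of ≈ 17.6206 (computed from the unrounded values)

0.0024
0.0423


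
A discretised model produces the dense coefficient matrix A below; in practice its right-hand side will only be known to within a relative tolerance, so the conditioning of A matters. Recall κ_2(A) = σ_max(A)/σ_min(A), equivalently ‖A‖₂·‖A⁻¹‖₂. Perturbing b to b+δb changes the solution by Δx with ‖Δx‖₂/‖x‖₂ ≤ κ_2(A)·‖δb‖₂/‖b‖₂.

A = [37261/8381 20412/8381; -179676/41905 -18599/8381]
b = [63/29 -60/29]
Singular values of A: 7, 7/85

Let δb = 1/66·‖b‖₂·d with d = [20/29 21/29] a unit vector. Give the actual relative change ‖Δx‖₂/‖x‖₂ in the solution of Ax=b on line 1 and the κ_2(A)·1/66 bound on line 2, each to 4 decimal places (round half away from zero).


σ_max = 7, σ_min = 7/85
condition number: 7 ÷ (7/85) = 85.0000
bound on ‖Δx‖/‖x‖: κ·ε = 85.0000·1/66 = 1.2879
solve Ax = b  →  x = [0.3782 0.2017]
‖b‖₂ = 3.0000 and ‖x‖₂ = 0.4286
re-solving with b+δb shifts x by Δx of norm 0.5519
relative error = 1.2879
so the bound is sharp here: realised error equals the bound

1.2879
1.2879


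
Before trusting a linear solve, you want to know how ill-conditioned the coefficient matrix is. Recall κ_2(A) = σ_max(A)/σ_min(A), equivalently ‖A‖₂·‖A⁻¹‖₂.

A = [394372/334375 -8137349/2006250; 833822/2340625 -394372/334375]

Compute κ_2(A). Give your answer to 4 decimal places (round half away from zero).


AᵀA = [13305909716/8765640625 -19549611598/3756703125; -19549611598/3756703125 114904804201/6440062500]; tr = 9774957049/504900900, det = 14641/5049009
solving λ² − 9774957049/504900900·λ + 14641/5049009 = 0 gives λ = 484/25, 3025/20196036
κ_2(A) = √(λ_max/λ_min) = √((484/25) / (3025/20196036)) = 359.5200

359.5200


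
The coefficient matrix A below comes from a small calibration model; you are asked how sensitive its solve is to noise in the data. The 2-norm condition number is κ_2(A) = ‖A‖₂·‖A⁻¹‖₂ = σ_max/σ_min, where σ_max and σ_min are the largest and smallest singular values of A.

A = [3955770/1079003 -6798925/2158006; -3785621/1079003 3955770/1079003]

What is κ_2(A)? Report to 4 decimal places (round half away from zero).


20.5280

AᵀA = [35646899701/1384360849 -33796120995/1384360849; -33796120995/1384360849 129391018225/5537443396]; tr = 323399069/6584356, det = 37515625/6584356
solving λ² − 323399069/6584356·λ + 37515625/6584356 = 0 gives λ = 49, 765625/6584356
κ_2(A) = √(λ_max/λ_min) = √(49 / (765625/6584356)) = 20.5280


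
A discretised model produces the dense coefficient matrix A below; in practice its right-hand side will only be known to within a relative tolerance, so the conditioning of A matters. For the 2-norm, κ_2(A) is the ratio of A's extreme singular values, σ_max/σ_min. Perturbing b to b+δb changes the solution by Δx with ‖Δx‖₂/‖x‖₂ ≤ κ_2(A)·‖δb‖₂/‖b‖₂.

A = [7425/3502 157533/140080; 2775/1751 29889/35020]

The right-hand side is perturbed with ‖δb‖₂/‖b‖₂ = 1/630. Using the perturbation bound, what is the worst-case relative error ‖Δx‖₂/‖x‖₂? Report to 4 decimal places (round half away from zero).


0.5232

M = AᵀA = [85933125/12264004 366643665/98112032; 366643665/98112032 1564411329/784896256]. tr(M)=24443361/2715904, det(M)=2025/2715904
λ_max, λ_min = (24443361/2715904 ± √597455898153921/7376134537216)/2 = 9, 225/2715904
so κ_2 = √(9 / (225/2715904)) = 329.6000
κ_2(A)·‖δb‖/‖b‖ = 0.5232


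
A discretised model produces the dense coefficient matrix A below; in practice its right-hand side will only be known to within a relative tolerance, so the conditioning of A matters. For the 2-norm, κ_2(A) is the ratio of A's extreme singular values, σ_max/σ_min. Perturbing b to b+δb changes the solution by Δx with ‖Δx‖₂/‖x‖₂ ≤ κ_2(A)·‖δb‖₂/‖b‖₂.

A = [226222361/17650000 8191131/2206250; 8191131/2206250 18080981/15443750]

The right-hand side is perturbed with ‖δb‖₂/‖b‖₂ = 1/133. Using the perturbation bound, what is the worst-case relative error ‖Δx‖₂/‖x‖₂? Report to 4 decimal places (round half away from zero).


AᵀA = [88752980397121/498436000000 22649517488637/436131500000; 22649517488637/436131500000 2891646879857/190807531250]; tr = 7550442944129/39077382400, det = 9332526025/6252381184
solving λ² − 7550442944129/39077382400·λ + 9332526025/6252381184 = 0 gives λ = 19321/100, 12075625/1563095296
so κ_2 = √((19321/100) / (12075625/1563095296)) = 158.1440
perturbation bound = 158.1440·1/133 = 1.1891

1.1891


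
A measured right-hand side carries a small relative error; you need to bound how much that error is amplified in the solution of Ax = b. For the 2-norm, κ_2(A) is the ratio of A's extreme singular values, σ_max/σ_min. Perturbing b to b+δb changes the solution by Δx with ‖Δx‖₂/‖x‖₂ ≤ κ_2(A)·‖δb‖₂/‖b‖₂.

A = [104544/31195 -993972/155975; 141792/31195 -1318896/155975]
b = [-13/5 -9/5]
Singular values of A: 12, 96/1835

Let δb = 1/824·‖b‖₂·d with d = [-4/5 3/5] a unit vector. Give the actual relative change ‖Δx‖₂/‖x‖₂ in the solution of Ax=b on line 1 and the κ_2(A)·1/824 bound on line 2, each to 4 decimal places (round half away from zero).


0.0038
0.2784

σ_max = 12, σ_min = 96/1835
κ_2(A) = 12 / (96/1835) = 229.3750
bound on ‖Δx‖/‖x‖: κ·ε = 229.3750·1/824 = 0.2784
solve Ax = b  →  x = [16.7482 9.2157]
‖b‖₂ = 3.1623 and ‖x‖₂ = 19.1162
re-solving with b+δb shifts x by Δx of norm 0.0734
dividing the unrounded norms, ‖Δx‖/‖x‖ = 0.0038
tightness: 0.0038 against a bound of 0.2784 (unrounded ratio ≈ 0.0138)


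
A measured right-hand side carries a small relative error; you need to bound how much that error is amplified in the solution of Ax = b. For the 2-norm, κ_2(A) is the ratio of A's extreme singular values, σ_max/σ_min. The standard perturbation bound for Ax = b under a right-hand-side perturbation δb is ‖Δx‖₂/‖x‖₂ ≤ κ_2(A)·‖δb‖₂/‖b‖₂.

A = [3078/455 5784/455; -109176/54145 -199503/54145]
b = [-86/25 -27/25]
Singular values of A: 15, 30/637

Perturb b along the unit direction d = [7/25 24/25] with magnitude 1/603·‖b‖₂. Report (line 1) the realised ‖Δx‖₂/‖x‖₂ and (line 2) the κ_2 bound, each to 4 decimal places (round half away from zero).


σ_max = 15, σ_min = 30/637
κ_2(A) = 15 / (30/637) = 318.5000
worst-case relative error ≤ 318.5000 × 1/603 = 0.5282
solve Ax = b  →  x = [37.3765 -20.1608]
‖b‖ = 3.6056, ‖x‖ = 42.4671
with δb = [0.0017 0.0057], A·Δx = δb → ‖Δx‖ = 0.1270
relative error = 0.0030
tightness: 0.0030 against a bound of 0.5282 (unrounded ratio ≈ 0.0057)

0.0030
0.5282


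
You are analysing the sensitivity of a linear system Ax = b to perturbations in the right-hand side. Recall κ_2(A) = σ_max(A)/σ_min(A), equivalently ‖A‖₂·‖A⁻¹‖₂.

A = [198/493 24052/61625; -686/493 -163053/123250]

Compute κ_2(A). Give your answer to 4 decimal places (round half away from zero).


M = AᵀA = [509800/243049 2427579/1215245; 2427579/1215245 46240441/24304900]. tr(M)=115601/28900, det(M)=1/7225
λ_max, λ_min = (115601/28900 ± √13363128801/835210000)/2 = 4, 1/28900
so κ_2 = √(4 / (1/28900)) = 340.0000

340.0000


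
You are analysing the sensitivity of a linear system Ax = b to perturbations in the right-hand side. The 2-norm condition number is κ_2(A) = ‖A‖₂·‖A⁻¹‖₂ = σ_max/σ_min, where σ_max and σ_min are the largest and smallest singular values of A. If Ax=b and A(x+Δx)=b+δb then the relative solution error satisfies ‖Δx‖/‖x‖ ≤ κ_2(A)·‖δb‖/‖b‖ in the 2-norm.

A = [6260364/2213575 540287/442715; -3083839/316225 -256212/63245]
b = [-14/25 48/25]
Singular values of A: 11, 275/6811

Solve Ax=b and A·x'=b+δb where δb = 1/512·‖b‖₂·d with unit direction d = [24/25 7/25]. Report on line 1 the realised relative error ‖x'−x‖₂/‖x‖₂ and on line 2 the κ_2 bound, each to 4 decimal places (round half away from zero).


from the listed singular values, σ₁ = 11, σ_n = 275/6811
condition number: 11 ÷ (275/6811) = 272.4400
perturbation bound = 272.4400·1/512 = 0.5321
solve Ax = b  →  x = [-0.1678 -0.0699]
‖b‖ = 2.0000, ‖x‖ = 0.1818
δb = ε·‖b‖·d = [0.0038 0.0011]; solving A·Δx = δb gives ‖Δx‖ = 0.0967
relative error = 0.5321
so the bound is sharp here: realised error equals the bound

0.5321
0.5321


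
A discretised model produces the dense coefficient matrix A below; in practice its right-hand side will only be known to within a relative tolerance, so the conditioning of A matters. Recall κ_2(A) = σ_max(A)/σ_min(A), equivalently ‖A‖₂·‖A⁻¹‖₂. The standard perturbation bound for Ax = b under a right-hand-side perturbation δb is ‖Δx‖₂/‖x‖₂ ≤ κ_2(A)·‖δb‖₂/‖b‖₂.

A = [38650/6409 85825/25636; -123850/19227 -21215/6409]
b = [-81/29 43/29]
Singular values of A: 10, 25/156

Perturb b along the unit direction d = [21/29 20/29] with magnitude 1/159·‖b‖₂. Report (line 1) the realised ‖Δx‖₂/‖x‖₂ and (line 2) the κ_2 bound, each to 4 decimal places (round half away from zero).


largest singular value 10, smallest 25/156
condition number: 10 ÷ (25/156) = 62.4000
bound on ‖Δx‖/‖x‖: κ·ε = 62.4000·1/159 = 0.3925
solve Ax = b  →  x = [2.6718 -5.6471]
‖b‖ = 3.1623, ‖x‖ = 6.2472
with δb = [0.0144 0.0137], A·Δx = δb → ‖Δx‖ = 0.1241
relative error = 0.0199
so the bound overstates the realised error by a factor of ≈ 19.7554 (computed from the unrounded values)

0.0199
0.3925


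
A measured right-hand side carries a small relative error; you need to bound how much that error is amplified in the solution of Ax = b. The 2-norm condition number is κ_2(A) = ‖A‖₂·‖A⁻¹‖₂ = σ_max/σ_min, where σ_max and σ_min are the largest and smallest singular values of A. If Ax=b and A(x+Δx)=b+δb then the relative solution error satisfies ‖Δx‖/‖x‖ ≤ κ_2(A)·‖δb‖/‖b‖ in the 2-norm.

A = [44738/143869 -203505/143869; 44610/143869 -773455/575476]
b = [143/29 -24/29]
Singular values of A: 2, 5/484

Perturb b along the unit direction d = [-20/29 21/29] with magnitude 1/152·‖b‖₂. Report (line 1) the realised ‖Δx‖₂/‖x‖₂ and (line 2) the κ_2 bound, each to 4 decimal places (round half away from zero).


0.0082
1.2737

σ_max = 2, σ_min = 5/484
κ_2(A) = 2 / (5/484) = 193.6000
bound on ‖Δx‖/‖x‖: κ·ε = 193.6000·1/152 = 1.2737
solve Ax = b  →  x = [-377.4268 -86.4585]
‖b‖₂ = 5.0000 and ‖x‖₂ = 387.2029
re-solving with b+δb shifts x by Δx of norm 3.1842
realised ‖Δx‖/‖x‖ = 0.0082
so the bound overstates the realised error by a factor of ≈ 154.8812 (computed from the unrounded values)


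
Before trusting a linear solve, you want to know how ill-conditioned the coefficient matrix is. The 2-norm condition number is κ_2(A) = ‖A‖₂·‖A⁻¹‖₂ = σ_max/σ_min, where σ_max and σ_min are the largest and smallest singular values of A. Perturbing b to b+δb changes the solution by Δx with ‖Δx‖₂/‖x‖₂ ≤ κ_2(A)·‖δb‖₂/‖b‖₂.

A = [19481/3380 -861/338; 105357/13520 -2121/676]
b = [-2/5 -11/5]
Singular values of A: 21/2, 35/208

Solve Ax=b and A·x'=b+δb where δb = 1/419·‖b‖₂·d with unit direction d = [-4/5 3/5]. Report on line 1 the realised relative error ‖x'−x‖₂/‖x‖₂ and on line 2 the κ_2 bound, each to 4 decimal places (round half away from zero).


0.0053
0.1489

σ_max = 21/2, σ_min = 35/208
κ_2(A) = (21/2) / (35/208) = 62.4000
worst-case relative error ≤ 62.4000 × 1/419 = 0.1489
solve Ax = b  →  x = [-2.4615 -5.4125]
‖b‖ = 2.2361, ‖x‖ = 5.9459
re-solving with b+δb shifts x by Δx of norm 0.0317
realised ‖Δx‖/‖x‖ = 0.0053
tightness: 0.0053 against a bound of 0.1489 (unrounded ratio ≈ 0.0358)


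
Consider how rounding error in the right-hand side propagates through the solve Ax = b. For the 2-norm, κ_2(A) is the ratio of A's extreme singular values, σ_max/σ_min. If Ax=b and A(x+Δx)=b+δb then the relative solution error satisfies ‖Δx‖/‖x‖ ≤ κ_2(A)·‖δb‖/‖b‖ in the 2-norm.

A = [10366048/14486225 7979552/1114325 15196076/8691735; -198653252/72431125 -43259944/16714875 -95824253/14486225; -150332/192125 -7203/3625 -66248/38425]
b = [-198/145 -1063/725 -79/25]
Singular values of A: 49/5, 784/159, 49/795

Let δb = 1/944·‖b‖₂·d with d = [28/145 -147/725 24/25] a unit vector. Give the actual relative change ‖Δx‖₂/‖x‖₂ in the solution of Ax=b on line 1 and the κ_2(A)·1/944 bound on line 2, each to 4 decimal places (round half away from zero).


largest singular value 49/5, smallest 49/795
κ = σ_max/σ_min = (49/5)/(49/795) = 159.0000
bound on ‖Δx‖/‖x‖: κ·ε = 159.0000·1/944 = 0.1684
solve Ax = b  →  x = [45.0694 -0.2058 -18.3845]
2-norm of b is 3.7417; of x, 48.6753
with δb = [0.0008 -0.0008 0.0038], A·Δx = δb → ‖Δx‖ = 0.0643
realised ‖Δx‖/‖x‖ = 0.0013
so the bound overstates the realised error by a factor of ≈ 127.4883 (computed from the unrounded values)

0.0013
0.1684


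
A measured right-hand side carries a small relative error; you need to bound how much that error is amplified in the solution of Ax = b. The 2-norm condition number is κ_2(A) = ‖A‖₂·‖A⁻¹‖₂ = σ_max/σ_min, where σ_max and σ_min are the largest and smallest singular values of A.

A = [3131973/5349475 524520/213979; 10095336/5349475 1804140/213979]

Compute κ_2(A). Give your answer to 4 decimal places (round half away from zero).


260.9500

AᵀA = [178760102121/45787012441 794247278760/45787012441; 794247278760/45787012441 3530042370000/45787012441]; tr = 2206307241/27237961, det = 2624400/27237961
λ_max, λ_min = (2206307241/27237961 ± √4867505708469638481/741906519437521)/2 = 81, 32400/27237961
so κ_2 = √(81 / (32400/27237961)) = 260.9500


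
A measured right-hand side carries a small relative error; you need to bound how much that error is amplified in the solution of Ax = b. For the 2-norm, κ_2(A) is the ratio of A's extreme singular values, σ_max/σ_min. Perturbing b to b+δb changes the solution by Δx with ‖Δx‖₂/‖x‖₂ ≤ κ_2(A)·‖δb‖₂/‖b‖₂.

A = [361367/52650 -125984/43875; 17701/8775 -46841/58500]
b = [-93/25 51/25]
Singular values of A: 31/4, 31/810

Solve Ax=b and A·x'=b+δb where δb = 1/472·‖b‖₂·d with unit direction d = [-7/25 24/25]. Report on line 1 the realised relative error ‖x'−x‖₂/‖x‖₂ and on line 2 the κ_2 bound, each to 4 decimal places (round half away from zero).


from the listed singular values, σ₁ = 31/4, σ_n = 31/810
κ_2(A) = (31/4) / (31/810) = 202.5000
κ_2(A)·‖δb‖/‖b‖ = 0.4290
solve Ax = b  →  x = [29.7916 72.5062]
‖b‖ = 4.2426, ‖x‖ = 78.3881
δb = ε·‖b‖·d = [-0.0025 0.0086]; solving A·Δx = δb gives ‖Δx‖ = 0.2349
dividing the unrounded norms, ‖Δx‖/‖x‖ = 0.0030
realised/bound (from unrounded values) ≈ 0.0070

0.0030
0.4290


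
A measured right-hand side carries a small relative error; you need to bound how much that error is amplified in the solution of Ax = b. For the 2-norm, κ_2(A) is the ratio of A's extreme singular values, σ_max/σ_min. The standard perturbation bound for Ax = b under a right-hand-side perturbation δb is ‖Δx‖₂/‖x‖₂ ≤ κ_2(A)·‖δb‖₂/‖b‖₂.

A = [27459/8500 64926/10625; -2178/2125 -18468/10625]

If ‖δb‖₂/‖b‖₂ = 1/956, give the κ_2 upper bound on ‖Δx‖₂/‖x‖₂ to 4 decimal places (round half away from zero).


0.0837

AᵀA = [1327833/115600 1554957/72250; 1554957/72250 7290324/180625]; tr = 518481/10000, det = 6561/15625
solving λ² − 518481/10000·λ + 6561/15625 = 0 gives λ = 1296/25, 81/10000
so κ_2 = √((1296/25) / (81/10000)) = 80.0000
perturbation bound = 80.0000·1/956 = 0.0837


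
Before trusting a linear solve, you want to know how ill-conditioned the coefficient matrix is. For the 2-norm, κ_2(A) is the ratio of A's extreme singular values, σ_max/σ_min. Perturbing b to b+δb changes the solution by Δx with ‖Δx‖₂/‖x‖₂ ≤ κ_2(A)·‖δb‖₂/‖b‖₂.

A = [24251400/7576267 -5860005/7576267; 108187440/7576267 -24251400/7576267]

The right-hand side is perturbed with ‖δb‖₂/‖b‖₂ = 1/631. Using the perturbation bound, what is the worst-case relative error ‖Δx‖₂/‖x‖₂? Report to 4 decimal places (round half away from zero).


M = AᵀA = [7312702305600/34146235369 -1645336233000/34146235369; -1645336233000/34146235369 370297478025/34146235369]. tr(M)=4570493625/20313049, det(M)=12960000/20313049
solving λ² − 4570493625/20313049·λ + 12960000/20313049 = 0 gives λ = 225, 57600/20313049
κ_2(A) = √(λ_max/λ_min) = √(225 / (57600/20313049)) = 281.6875
worst-case relative error ≤ 281.6875 × 1/631 = 0.4464

0.4464


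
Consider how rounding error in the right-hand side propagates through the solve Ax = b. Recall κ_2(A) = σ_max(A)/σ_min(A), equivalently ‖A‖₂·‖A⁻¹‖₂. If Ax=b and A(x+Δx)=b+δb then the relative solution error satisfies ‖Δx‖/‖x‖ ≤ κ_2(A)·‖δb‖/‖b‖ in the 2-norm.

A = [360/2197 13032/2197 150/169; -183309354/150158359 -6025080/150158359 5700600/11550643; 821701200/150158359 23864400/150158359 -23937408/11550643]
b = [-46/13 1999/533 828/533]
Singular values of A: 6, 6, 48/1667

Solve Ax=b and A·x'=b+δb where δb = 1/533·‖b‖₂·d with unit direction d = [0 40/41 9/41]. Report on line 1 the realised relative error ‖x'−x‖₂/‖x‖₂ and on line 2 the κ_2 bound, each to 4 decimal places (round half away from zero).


largest singular value 6, smallest 48/1667
condition number: 6 ÷ (48/1667) = 208.3750
bound on ‖Δx‖/‖x‖: κ·ε = 208.3750·1/533 = 0.3909
solve Ax = b  →  x = [49.4112 -21.1297 128.1026]
‖b‖ = 5.3852, ‖x‖ = 138.9180
Δx = A⁻¹·δb where δb = 1/533·5.3852·d; ‖Δx‖ = 0.3509
realised ‖Δx‖/‖x‖ = 0.0025
realised/bound (from unrounded values) ≈ 0.0065

0.0025
0.3909


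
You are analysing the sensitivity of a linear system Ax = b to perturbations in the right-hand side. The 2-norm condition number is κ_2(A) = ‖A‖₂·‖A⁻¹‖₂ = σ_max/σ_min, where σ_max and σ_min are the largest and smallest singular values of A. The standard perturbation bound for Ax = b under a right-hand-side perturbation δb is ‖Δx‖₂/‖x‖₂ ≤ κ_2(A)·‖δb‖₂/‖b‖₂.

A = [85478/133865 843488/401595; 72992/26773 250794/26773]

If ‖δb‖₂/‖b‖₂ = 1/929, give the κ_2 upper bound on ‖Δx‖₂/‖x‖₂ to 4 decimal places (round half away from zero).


form AᵀA = [83582564/10660225 859634944/31980675; 859634944/31980675 8842021924/95942025] with trace 383770600/3837681 and determinant 250000/3837681
eigenvalues of AᵀA: λ = (tr ± √(tr²−4·det))/2 = 100, 2500/3837681
κ_2(A) = √(λ_max/λ_min) = √(100 / (2500/3837681)) = 391.8000
κ_2(A)·‖δb‖/‖b‖ = 0.4217

0.4217


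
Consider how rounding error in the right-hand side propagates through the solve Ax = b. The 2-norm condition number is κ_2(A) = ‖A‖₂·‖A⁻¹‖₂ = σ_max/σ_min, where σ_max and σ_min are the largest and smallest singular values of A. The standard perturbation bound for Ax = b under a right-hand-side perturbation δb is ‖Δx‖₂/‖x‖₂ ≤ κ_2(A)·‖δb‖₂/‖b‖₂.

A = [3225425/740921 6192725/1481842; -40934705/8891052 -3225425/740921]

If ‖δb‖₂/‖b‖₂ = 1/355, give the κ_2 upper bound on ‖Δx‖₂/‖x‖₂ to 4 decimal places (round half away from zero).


0.7445

M = AᵀA = [3773763186025/93996201744 299496838375/7833016812; 299496838375/7833016812 95081223125/2611005604]. tr(M)=8557297525/111767184, det(M)=37515625/447068736
λ_max, λ_min = (8557297525/111767184 ± √73223147915608875625/12491903419289856)/2 = 1225/16, 30625/27941796
κ_2(A) = √(λ_max/λ_min) = √((1225/16) / (30625/27941796)) = 264.3000
bound on ‖Δx‖/‖x‖: κ·ε = 264.3000·1/355 = 0.7445
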